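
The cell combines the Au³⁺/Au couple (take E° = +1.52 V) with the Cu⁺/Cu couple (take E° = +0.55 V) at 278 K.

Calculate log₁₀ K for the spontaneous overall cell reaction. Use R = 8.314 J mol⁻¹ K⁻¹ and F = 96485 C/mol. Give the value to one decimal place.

52.8

Cathode: Au³⁺/Au; anode: Cu⁺/Cu. E°cell = (+1.52) − (+0.55) = +0.97 V, with n = 3.
ΔG° = −nFE° = −RT ln K, so ln K = nFE°/(RT) = (3)(96485)(+0.97) / ((8.314)(278)) = 121.478.
log₁₀ K = 121.478 / ln 10 = 52.8.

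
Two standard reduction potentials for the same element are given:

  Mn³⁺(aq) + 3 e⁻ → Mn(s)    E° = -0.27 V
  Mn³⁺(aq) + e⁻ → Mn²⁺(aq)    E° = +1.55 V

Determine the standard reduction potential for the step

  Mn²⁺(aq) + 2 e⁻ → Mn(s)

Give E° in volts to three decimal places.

Sequential free energies add, so n₃E°₃ = n₁E°₁ + n₂E°₂.
With n₃ = 3, and the known step contributing 1×(+1.55) V, the unknown satisfies 2·E° = 3×(-0.27) − 1×(+1.55) = -2.360.
E° = -2.360 / 2 = -1.180 V.

-1.180 V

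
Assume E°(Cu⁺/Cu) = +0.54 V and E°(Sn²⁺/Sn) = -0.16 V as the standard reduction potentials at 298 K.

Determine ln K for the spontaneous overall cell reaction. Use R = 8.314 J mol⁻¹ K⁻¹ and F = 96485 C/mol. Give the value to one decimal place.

Cathode: Cu⁺/Cu; anode: Sn²⁺/Sn. E°cell = (+0.54) − (-0.16) = +0.70 V, with n = 2.
ΔG° = −nFE° = −RT ln K, so ln K = nFE°/(RT) = (2)(96485)(+0.70) / ((8.314)(298)) = 54.521.

54.5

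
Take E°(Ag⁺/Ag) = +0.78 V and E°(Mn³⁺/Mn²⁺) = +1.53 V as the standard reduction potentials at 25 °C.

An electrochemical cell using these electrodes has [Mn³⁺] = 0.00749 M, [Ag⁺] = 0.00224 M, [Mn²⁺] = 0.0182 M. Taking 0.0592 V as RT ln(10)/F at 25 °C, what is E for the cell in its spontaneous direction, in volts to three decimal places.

Mn³⁺/Mn²⁺ is the cathode (higher E°), Ag⁺/Ag the anode: E°cell = +1.53 − (+0.78) = +0.75 V, n = 1.
Overall: Mn³⁺(aq) + Ag(s) → Mn²⁺(aq) + Ag⁺(aq)
Q = [Mn²⁺]·[Ag⁺] / ([Mn³⁺]); log Q = -2.264.
E = E° − (0.0592/n) log Q = +0.75 − (0.0592/1)(-2.264) = +0.884 V.

+0.884 V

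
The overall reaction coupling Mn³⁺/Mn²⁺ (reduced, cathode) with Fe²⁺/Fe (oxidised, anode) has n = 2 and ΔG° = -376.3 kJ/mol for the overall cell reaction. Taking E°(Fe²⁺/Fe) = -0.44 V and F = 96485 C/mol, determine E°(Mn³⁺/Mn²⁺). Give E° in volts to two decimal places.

E°cell = −ΔG°/(nF) = −(-376.3×10³)/((2)(96485)) = +1.950 V.
Since Mn³⁺/Mn²⁺ is the cathode and Fe²⁺/Fe the anode, E°cell = E°(Mn³⁺/Mn²⁺) − E°(Fe²⁺/Fe).
So E°(Mn³⁺/Mn²⁺) = E°cell + E°(Fe²⁺/Fe) = +1.950 + (-0.44) = +1.51 V.

+1.51 V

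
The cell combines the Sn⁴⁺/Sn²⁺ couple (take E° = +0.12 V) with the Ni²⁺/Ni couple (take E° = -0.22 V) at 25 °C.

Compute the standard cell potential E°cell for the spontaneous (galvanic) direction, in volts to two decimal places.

The Sn⁴⁺/Sn²⁺ couple has the higher reduction potential, so it is the cathode; Ni²⁺/Ni is oxidised at the anode.
E°cell = E°(cathode) − E°(anode) = (+0.12) − (-0.22) = +0.34 V.

+0.34 V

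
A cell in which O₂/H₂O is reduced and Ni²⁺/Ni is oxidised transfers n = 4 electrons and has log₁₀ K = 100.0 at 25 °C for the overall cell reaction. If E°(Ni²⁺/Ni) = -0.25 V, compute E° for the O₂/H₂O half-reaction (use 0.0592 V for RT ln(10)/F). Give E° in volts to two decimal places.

+1.23 V

E°cell = (0.0592/n)·log K = (0.0592/4)(100.0) = +1.480 V.
Since O₂/H₂O is the cathode and Ni²⁺/Ni the anode, E°cell = E°(O₂/H₂O) − E°(Ni²⁺/Ni).
So E°(O₂/H₂O) = E°cell + E°(Ni²⁺/Ni) = +1.480 + (-0.25) = +1.23 V.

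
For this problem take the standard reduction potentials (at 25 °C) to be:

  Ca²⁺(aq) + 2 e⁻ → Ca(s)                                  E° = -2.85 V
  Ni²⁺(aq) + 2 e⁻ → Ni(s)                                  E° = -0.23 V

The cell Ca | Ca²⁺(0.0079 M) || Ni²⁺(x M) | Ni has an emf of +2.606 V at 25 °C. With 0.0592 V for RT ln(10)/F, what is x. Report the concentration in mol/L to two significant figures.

Ni²⁺/Ni is the cathode, Ca²⁺/Ca the anode: E°cell = +2.62 V, n = 2.
Overall reaction: Ni²⁺(aq) + Ca(s) → Ni(s) + Ca²⁺(aq); Q = [Ca²⁺]^1/[Ni²⁺]^1.
From E = E° − (0.0592/n) log Q: log Q = (E° − E)·n/0.0592 = (+2.62 − (+2.606))·2/0.0592 = 0.4730.
So 1·log[Ni²⁺] = 1·log(0.0079) − log Q = -2.1024 − (0.4730) = -2.5754; [Ni²⁺] = 10^(-2.5754) ≈ 0.0027 M.

0.0027 M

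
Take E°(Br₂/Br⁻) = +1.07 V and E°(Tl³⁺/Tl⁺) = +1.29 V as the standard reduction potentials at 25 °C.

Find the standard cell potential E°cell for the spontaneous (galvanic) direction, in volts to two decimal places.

The Tl³⁺/Tl⁺ couple has the higher reduction potential, so it is the cathode; Br₂/Br⁻ is oxidised at the anode.
E°cell = E°(cathode) − E°(anode) = (+1.29) − (+1.07) = +0.22 V.

+0.22 V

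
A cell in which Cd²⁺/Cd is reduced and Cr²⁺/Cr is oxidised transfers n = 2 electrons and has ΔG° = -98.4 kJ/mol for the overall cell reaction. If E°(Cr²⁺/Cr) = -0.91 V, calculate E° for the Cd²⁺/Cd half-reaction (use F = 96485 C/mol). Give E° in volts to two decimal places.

E°cell = −ΔG°/(nF) = −(-98.4×10³)/((2)(96485)) = +0.510 V.
Since Cd²⁺/Cd is the cathode and Cr²⁺/Cr the anode, E°cell = E°(Cd²⁺/Cd) − E°(Cr²⁺/Cr).
So E°(Cd²⁺/Cd) = E°cell + E°(Cr²⁺/Cr) = +0.510 + (-0.91) = -0.40 V.

-0.40 V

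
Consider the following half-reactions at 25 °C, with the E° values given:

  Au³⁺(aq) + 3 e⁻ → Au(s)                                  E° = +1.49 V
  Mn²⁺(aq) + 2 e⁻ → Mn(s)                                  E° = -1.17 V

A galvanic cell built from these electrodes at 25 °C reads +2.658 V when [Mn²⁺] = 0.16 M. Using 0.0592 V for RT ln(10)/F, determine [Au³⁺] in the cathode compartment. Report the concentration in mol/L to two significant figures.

0.051 M

Au³⁺/Au is the cathode, Mn²⁺/Mn the anode: E°cell = +2.66 V, n = 6.
Overall reaction: 2 Au³⁺(aq) + 3 Mn(s) → 2 Au(s) + 3 Mn²⁺(aq); Q = [Mn²⁺]^3/[Au³⁺]^2.
From E = E° − (0.0592/n) log Q: log Q = (E° − E)·n/0.0592 = (+2.66 − (+2.658))·6/0.0592 = 0.2027.
So 2·log[Au³⁺] = 3·log(0.16) − log Q = -2.3876 − (0.2027) = -2.5903; log[Au³⁺] = -2.5903 / 2 = -1.2952; [Au³⁺] = 10^(-1.2952) ≈ 0.051 M.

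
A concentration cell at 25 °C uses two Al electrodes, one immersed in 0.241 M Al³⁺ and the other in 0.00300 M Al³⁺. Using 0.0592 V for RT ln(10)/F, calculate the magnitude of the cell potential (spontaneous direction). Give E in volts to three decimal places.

+0.038 V

For a concentration cell E°cell = 0. The 0.241 M side is the cathode (reduction is favoured where [Al³⁺] is higher).
With n = 3, E = −(0.0592/3) log([Al³⁺]ₐₙ/[Al³⁺]꜀ₐₜ) = −(0.0592/3) log(0.003/0.241) = −(0.0592/3)(-1.905) = +0.038 V.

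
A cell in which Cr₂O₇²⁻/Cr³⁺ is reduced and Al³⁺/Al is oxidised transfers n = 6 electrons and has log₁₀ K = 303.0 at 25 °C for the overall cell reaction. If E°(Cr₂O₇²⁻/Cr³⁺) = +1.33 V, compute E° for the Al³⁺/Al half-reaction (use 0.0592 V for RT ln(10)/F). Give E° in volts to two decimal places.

-1.66 V

E°cell = (0.0592/n)·log K = (0.0592/6)(303.0) = +2.990 V.
Since Cr₂O₇²⁻/Cr³⁺ is the cathode and Al³⁺/Al the anode, E°cell = E°(Cr₂O₇²⁻/Cr³⁺) − E°(Al³⁺/Al).
So E°(Al³⁺/Al) = E°(Cr₂O₇²⁻/Cr³⁺) − E°cell = (+1.33) − (+2.990) = -1.66 V.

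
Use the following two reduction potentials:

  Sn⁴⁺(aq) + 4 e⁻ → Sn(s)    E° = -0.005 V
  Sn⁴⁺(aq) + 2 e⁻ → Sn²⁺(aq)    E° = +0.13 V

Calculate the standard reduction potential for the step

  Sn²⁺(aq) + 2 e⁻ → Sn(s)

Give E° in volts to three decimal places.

-0.140 V

Sequential free energies add, so n₃E°₃ = n₁E°₁ + n₂E°₂.
With n₃ = 4, and the known step contributing 2×(+0.13) V, the unknown satisfies 2·E° = 4×(-0.005) − 2×(+0.13) = -0.280.
E° = -0.280 / 2 = -0.140 V.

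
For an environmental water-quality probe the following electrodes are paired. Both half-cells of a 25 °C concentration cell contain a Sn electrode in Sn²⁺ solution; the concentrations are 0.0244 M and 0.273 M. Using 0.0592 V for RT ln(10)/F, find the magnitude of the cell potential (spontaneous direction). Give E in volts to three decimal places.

+0.031 V

For a concentration cell E°cell = 0. The 0.273 M side is the cathode (reduction is favoured where [Sn²⁺] is higher).
With n = 2, E = −(0.0592/2) log([Sn²⁺]ₐₙ/[Sn²⁺]꜀ₐₜ) = −(0.0592/2) log(0.0244/0.273) = −(0.0592/2)(-1.049) = +0.031 V.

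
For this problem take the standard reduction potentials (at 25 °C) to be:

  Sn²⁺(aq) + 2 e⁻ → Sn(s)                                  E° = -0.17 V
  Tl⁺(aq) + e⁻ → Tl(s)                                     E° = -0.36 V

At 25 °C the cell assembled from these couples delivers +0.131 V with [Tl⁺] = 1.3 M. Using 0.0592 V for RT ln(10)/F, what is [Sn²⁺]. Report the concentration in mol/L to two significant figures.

0.017 M

Sn²⁺/Sn is the cathode, Tl⁺/Tl the anode: E°cell = +0.19 V, n = 2.
Overall reaction: Sn²⁺(aq) + 2 Tl(s) → Sn(s) + 2 Tl⁺(aq); Q = [Tl⁺]^2/[Sn²⁺]^1.
From E = E° − (0.0592/n) log Q: log Q = (E° − E)·n/0.0592 = (+0.19 − (+0.131))·2/0.0592 = 1.9932.
So 1·log[Sn²⁺] = 2·log(1.3) − log Q = 0.2279 − (1.9932) = -1.7653; [Sn²⁺] = 10^(-1.7653) ≈ 0.017 M.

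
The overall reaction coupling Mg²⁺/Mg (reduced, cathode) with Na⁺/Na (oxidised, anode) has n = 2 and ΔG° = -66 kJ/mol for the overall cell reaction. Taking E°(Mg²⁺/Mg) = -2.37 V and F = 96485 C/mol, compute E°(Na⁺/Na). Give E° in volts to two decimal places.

E°cell = −ΔG°/(nF) = −(-66×10³)/((2)(96485)) = +0.342 V.
Since Mg²⁺/Mg is the cathode and Na⁺/Na the anode, E°cell = E°(Mg²⁺/Mg) − E°(Na⁺/Na).
So E°(Na⁺/Na) = E°(Mg²⁺/Mg) − E°cell = (-2.37) − (+0.342) = -2.71 V.

-2.71 V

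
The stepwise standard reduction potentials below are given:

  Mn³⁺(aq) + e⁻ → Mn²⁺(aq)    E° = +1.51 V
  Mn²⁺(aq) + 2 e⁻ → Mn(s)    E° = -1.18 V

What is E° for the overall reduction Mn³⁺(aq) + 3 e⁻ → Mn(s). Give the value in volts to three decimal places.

-0.283 V

Since ΔG° = −nFE° is additive over sequential reductions, n₃E°₃ = n₁E°₁ + n₂E°₂.
E°₃ = (1×+1.51 + 2×-1.18) / 3 = (-0.850) / 3 = -0.283 V.
E° values themselves are not directly additive — weighting by electron count is essential.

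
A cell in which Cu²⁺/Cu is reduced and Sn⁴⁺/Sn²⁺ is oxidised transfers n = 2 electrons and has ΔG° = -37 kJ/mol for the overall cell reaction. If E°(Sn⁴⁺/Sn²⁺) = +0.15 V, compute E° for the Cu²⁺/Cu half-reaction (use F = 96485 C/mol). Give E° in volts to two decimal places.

+0.34 V

E°cell = −ΔG°/(nF) = −(-37×10³)/((2)(96485)) = +0.192 V.
Since Cu²⁺/Cu is the cathode and Sn⁴⁺/Sn²⁺ the anode, E°cell = E°(Cu²⁺/Cu) − E°(Sn⁴⁺/Sn²⁺).
So E°(Cu²⁺/Cu) = E°cell + E°(Sn⁴⁺/Sn²⁺) = +0.192 + (+0.15) = +0.34 V.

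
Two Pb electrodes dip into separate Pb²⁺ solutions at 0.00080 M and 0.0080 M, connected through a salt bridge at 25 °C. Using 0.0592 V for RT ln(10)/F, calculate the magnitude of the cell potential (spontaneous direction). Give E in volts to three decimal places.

+0.030 V

For a concentration cell E°cell = 0. The 0.0080 M side is the cathode (reduction is favoured where [Pb²⁺] is higher).
With n = 2, E = −(0.0592/2) log([Pb²⁺]ₐₙ/[Pb²⁺]꜀ₐₜ) = −(0.0592/2) log(0.0008/0.008) = −(0.0592/2)(-1.000) = +0.030 V.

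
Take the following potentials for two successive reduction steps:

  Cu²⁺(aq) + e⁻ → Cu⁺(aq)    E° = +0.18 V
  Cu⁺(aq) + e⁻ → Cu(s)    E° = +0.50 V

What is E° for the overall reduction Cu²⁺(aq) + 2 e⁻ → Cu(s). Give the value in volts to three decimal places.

+0.340 V

Since ΔG° = −nFE° is additive over sequential reductions, n₃E°₃ = n₁E°₁ + n₂E°₂.
E°₃ = (1×+0.18 + 1×+0.50) / 2 = (+0.680) / 2 = +0.340 V.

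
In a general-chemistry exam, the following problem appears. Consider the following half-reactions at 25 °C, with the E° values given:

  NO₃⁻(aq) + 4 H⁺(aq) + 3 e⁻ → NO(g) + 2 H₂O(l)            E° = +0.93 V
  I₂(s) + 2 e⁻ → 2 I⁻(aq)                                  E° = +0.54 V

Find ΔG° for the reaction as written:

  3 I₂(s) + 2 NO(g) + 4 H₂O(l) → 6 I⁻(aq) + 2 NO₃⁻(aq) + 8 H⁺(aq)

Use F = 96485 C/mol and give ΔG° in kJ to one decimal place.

As written, I₂/I⁻ is reduced (cathode) and NO₃⁻/NO is oxidised (anode), so E°cell = (+0.54) − (+0.93) = -0.39 V.
Balancing electrons gives n = 6.
ΔG° = −nFE° = −(6)(96485)(-0.39) = 225,775 J = +225.8 kJ.

+225.8 kJ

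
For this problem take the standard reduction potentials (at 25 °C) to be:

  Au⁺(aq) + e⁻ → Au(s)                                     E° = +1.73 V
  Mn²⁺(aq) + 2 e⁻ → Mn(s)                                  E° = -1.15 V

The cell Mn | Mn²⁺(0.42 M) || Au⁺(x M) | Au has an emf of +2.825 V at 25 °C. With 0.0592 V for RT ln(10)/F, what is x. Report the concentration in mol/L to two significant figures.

Au⁺/Au is the cathode, Mn²⁺/Mn the anode: E°cell = +2.88 V, n = 2.
Overall reaction: 2 Au⁺(aq) + Mn(s) → 2 Au(s) + Mn²⁺(aq); Q = [Mn²⁺]^1/[Au⁺]^2.
From E = E° − (0.0592/n) log Q: log Q = (E° − E)·n/0.0592 = (+2.88 − (+2.825))·2/0.0592 = 1.8581.
So 2·log[Au⁺] = 1·log(0.42) − log Q = -0.3768 − (1.8581) = -2.2349; log[Au⁺] = -2.2349 / 2 = -1.1175; [Au⁺] = 10^(-1.1175) ≈ 0.076 M.

0.076 M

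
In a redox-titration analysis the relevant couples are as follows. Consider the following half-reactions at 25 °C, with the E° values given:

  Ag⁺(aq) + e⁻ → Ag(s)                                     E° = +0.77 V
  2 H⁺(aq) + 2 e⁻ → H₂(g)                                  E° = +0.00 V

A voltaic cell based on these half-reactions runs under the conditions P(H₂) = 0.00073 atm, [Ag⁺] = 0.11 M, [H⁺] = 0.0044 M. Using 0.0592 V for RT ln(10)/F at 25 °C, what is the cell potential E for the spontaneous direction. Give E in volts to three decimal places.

Ag⁺/Ag is the cathode (higher E°), H⁺/H₂ the anode: E°cell = +0.77 − (+0.00) = +0.77 V, n = 2.
Overall: 2 Ag⁺(aq) + H₂(g) → 2 Ag(s) + 2 H⁺(aq)
Q = [H⁺]^2 / ([Ag⁺]^2·P(H₂)); log Q = 0.341.
E = E° − (0.0592/n) log Q = +0.77 − (0.0592/2)(0.341) = +0.760 V.

+0.760 V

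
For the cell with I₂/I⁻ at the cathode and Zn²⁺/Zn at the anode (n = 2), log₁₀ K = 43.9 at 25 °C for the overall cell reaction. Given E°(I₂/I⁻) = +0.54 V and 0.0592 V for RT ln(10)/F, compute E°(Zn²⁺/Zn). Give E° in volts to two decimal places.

E°cell = (0.0592/n)·log K = (0.0592/2)(43.9) = +1.299 V.
Since I₂/I⁻ is the cathode and Zn²⁺/Zn the anode, E°cell = E°(I₂/I⁻) − E°(Zn²⁺/Zn).
So E°(Zn²⁺/Zn) = E°(I₂/I⁻) − E°cell = (+0.54) − (+1.299) = -0.76 V.

-0.76 V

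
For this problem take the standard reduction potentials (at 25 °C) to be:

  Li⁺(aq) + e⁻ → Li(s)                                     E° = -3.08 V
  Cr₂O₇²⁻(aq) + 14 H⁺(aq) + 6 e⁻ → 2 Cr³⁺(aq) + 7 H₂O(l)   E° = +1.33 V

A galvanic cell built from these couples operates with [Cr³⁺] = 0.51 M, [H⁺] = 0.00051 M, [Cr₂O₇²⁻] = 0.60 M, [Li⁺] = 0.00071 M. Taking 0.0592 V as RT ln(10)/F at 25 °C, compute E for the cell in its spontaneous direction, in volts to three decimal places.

+4.145 V

Cr₂O₇²⁻/Cr³⁺ is the cathode (higher E°), Li⁺/Li the anode: E°cell = +1.33 − (-3.08) = +4.41 V, n = 6.
Overall: Cr₂O₇²⁻(aq) + 14 H⁺(aq) + 6 Li(s) → 2 Cr³⁺(aq) + 7 H₂O(l) + 6 Li⁺(aq)
Q = [Cr³⁺]^2·[Li⁺]^6 / ([Cr₂O₇²⁻]·[H⁺]^14); log Q = 26.839.
E = E° − (0.0592/n) log Q = +4.41 − (0.0592/6)(26.839) = +4.145 V.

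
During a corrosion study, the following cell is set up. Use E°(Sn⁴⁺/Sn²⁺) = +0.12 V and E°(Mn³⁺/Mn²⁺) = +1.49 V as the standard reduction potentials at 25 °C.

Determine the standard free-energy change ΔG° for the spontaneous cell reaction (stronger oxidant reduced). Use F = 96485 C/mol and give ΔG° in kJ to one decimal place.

-264.4 kJ

Mn³⁺/Mn²⁺ (E° = +1.49 V) is the cathode; Sn⁴⁺/Sn²⁺ (E° = +0.12 V) is the anode, so E°cell = +1.37 V.
Balancing electrons gives n = 2 (lcm of 1 and 2).
ΔG° = −nFE° = −(2)(96485)(+1.37) = -264,369 J = -264.4 kJ.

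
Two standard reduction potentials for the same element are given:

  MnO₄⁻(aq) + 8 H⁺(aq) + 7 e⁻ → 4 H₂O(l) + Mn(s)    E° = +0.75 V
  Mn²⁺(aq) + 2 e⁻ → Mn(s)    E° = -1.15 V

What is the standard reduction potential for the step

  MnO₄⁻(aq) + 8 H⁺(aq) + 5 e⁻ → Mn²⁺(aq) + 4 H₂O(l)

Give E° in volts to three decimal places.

+1.510 V

Sequential free energies add, so n₃E°₃ = n₁E°₁ + n₂E°₂.
With n₃ = 7, and the known step contributing 2×(-1.15) V, the unknown satisfies 5·E° = 7×(+0.75) − 2×(-1.15) = +7.550.
E° = +7.550 / 5 = +1.510 V.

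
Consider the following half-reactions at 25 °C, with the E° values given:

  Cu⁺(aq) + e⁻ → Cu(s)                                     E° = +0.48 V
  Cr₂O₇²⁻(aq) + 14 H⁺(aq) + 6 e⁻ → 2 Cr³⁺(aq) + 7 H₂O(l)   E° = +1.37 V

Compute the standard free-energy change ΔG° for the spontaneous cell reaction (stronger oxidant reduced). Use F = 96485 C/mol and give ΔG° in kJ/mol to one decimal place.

Cr₂O₇²⁻/Cr³⁺ (E° = +1.37 V) is the cathode; Cu⁺/Cu (E° = +0.48 V) is the anode, so E°cell = +0.89 V.
Balancing electrons gives n = 6 (lcm of 6 and 1).
ΔG° = −nFE° = −(6)(96485)(+0.89) = -515,230 J = -515.2 kJ/mol.

-515.2 kJ/mol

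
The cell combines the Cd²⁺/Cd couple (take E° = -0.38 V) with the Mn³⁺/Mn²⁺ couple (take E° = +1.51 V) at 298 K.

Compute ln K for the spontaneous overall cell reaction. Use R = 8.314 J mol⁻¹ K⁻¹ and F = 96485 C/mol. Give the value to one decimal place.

Cathode: Mn³⁺/Mn²⁺; anode: Cd²⁺/Cd. E°cell = (+1.51) − (-0.38) = +1.89 V, with n = 2.
ΔG° = −nFE° = −RT ln K, so ln K = nFE°/(RT) = (2)(96485)(+1.89) / ((8.314)(298)) = 147.206.

147.2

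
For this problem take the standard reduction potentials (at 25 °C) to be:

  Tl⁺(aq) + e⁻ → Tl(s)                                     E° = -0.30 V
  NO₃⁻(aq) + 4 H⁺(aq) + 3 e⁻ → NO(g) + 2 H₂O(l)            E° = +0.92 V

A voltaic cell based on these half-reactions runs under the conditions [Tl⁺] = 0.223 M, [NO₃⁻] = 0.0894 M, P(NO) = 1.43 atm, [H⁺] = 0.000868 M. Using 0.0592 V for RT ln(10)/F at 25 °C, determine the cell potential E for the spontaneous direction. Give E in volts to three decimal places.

NO₃⁻/NO is the cathode (higher E°), Tl⁺/Tl the anode: E°cell = +0.92 − (-0.30) = +1.22 V, n = 3.
Overall: NO₃⁻(aq) + 4 H⁺(aq) + 3 Tl(s) → NO(g) + 2 H₂O(l) + 3 Tl⁺(aq)
Q = P(NO)·[Tl⁺]^3 / ([NO₃⁻]·[H⁺]^4); log Q = 11.495.
E = E° − (0.0592/n) log Q = +1.22 − (0.0592/3)(11.495) = +0.993 V.

+0.993 V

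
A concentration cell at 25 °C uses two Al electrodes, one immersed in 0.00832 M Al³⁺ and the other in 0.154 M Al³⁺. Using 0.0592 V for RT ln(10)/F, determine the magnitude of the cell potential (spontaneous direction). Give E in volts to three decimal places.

+0.025 V

For a concentration cell E°cell = 0. The 0.154 M side is the cathode (reduction is favoured where [Al³⁺] is higher).
With n = 3, E = −(0.0592/3) log([Al³⁺]ₐₙ/[Al³⁺]꜀ₐₜ) = −(0.0592/3) log(0.00832/0.154) = −(0.0592/3)(-1.267) = +0.025 V.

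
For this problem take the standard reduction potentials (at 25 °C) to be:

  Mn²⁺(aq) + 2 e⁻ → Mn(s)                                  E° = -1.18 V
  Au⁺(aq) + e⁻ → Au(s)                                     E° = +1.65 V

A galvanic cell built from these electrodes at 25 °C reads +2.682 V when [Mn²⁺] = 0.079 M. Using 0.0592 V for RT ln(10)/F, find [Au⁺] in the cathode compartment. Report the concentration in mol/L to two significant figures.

Au⁺/Au is the cathode, Mn²⁺/Mn the anode: E°cell = +2.83 V, n = 2.
Overall reaction: 2 Au⁺(aq) + Mn(s) → 2 Au(s) + Mn²⁺(aq); Q = [Mn²⁺]^1/[Au⁺]^2.
From E = E° − (0.0592/n) log Q: log Q = (E° − E)·n/0.0592 = (+2.83 − (+2.682))·2/0.0592 = 5.0000.
So 2·log[Au⁺] = 1·log(0.079) − log Q = -1.1024 − (5.0000) = -6.1024; log[Au⁺] = -6.1024 / 2 = -3.0512; [Au⁺] = 10^(-3.0512) ≈ 0.00089 M.

0.00089 M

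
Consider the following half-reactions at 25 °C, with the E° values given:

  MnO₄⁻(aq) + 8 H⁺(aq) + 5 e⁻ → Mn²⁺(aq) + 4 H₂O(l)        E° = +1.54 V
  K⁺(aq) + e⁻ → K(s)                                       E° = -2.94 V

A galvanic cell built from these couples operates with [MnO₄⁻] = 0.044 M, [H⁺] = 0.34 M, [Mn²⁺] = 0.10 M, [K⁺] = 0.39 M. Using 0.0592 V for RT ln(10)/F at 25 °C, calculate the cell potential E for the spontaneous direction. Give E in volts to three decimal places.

MnO₄⁻/Mn²⁺ is the cathode (higher E°), K⁺/K the anode: E°cell = +1.54 − (-2.94) = +4.48 V, n = 5.
Overall: MnO₄⁻(aq) + 8 H⁺(aq) + 5 K(s) → Mn²⁺(aq) + 4 H₂O(l) + 5 K⁺(aq)
Q = [Mn²⁺]·[K⁺]^5 / ([MnO₄⁻]·[H⁺]^8); log Q = 2.060.
E = E° − (0.0592/n) log Q = +4.48 − (0.0592/5)(2.060) = +4.456 V.

+4.456 V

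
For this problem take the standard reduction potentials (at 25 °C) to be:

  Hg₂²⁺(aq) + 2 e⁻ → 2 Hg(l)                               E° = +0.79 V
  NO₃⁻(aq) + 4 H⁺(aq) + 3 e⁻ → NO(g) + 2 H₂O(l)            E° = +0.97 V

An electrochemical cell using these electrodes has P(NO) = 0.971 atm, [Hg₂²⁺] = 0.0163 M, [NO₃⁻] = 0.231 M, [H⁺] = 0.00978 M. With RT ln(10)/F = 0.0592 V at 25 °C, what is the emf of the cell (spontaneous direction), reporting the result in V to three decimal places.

+0.062 V

NO₃⁻/NO is the cathode (higher E°), Hg₂²⁺/Hg the anode: E°cell = +0.97 − (+0.79) = +0.18 V, n = 6.
Overall: 2 NO₃⁻(aq) + 8 H⁺(aq) + 6 Hg(l) → 2 NO(g) + 4 H₂O(l) + 3 Hg₂²⁺(aq)
Q = P(NO)^2·[Hg₂²⁺]^3 / ([NO₃⁻]^2·[H⁺]^8); log Q = 11.961.
E = E° − (0.0592/n) log Q = +0.18 − (0.0592/6)(11.961) = +0.062 V.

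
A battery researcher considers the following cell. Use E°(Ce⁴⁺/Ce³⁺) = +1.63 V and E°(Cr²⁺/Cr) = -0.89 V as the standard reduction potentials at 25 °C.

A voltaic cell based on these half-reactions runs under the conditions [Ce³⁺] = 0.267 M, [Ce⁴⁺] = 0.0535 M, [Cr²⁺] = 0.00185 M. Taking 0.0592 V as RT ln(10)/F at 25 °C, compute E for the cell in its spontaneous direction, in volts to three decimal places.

+2.560 V

Ce⁴⁺/Ce³⁺ is the cathode (higher E°), Cr²⁺/Cr the anode: E°cell = +1.63 − (-0.89) = +2.52 V, n = 2.
Overall: 2 Ce⁴⁺(aq) + Cr(s) → 2 Ce³⁺(aq) + Cr²⁺(aq)
Q = [Ce³⁺]^2·[Cr²⁺] / ([Ce⁴⁺]^2); log Q = -1.337.
E = E° − (0.0592/n) log Q = +2.52 − (0.0592/2)(-1.337) = +2.560 V.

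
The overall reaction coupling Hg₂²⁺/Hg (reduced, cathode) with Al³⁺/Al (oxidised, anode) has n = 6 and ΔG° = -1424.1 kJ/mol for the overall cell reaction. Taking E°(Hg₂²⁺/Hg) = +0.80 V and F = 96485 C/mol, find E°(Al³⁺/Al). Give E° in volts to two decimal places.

-1.66 V

E°cell = −ΔG°/(nF) = −(-1424.1×10³)/((6)(96485)) = +2.460 V.
Since Hg₂²⁺/Hg is the cathode and Al³⁺/Al the anode, E°cell = E°(Hg₂²⁺/Hg) − E°(Al³⁺/Al).
So E°(Al³⁺/Al) = E°(Hg₂²⁺/Hg) − E°cell = (+0.80) − (+2.460) = -1.66 V.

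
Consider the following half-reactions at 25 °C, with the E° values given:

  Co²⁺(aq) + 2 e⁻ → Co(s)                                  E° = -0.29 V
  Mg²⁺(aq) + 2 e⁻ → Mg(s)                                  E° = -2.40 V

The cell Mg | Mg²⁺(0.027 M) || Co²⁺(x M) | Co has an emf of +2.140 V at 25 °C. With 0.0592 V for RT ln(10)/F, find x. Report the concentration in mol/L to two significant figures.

0.28 M

Co²⁺/Co is the cathode, Mg²⁺/Mg the anode: E°cell = +2.11 V, n = 2.
Overall reaction: Co²⁺(aq) + Mg(s) → Co(s) + Mg²⁺(aq); Q = [Mg²⁺]^1/[Co²⁺]^1.
From E = E° − (0.0592/n) log Q: log Q = (E° − E)·n/0.0592 = (+2.11 − (+2.140))·2/0.0592 = -1.0135.
So 1·log[Co²⁺] = 1·log(0.027) − log Q = -1.5686 − (-1.0135) = -0.5551; [Co²⁺] = 10^(-0.5551) ≈ 0.28 M.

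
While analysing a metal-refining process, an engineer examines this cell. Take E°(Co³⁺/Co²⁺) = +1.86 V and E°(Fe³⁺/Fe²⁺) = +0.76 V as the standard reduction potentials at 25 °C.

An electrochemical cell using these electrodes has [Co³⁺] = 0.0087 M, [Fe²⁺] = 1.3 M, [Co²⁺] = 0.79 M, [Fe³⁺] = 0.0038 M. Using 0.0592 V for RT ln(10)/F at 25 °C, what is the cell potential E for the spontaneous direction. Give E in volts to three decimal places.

Co³⁺/Co²⁺ is the cathode (higher E°), Fe³⁺/Fe²⁺ the anode: E°cell = +1.86 − (+0.76) = +1.10 V, n = 1.
Overall: Co³⁺(aq) + Fe²⁺(aq) → Co²⁺(aq) + Fe³⁺(aq)
Q = [Co²⁺]·[Fe³⁺] / ([Co³⁺]·[Fe²⁺]); log Q = -0.576.
E = E° − (0.0592/n) log Q = +1.10 − (0.0592/1)(-0.576) = +1.134 V.

+1.134 V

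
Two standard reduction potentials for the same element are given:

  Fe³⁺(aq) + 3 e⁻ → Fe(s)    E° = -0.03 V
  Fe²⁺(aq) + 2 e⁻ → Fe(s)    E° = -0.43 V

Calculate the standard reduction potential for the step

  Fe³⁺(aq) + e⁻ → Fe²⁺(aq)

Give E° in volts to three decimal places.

+0.770 V

Sequential free energies add, so n₃E°₃ = n₁E°₁ + n₂E°₂.
With n₃ = 3, and the known step contributing 2×(-0.43) V, the unknown satisfies 1·E° = 3×(-0.03) − 2×(-0.43) = +0.770.
E° = +0.770 / 1 = +0.770 V.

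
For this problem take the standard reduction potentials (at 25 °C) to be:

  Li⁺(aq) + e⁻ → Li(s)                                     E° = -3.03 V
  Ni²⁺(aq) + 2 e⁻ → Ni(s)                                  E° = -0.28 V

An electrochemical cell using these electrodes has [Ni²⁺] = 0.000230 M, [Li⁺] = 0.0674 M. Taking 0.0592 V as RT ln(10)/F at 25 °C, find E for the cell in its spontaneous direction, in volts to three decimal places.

+2.712 V

Ni²⁺/Ni is the cathode (higher E°), Li⁺/Li the anode: E°cell = -0.28 − (-3.03) = +2.75 V, n = 2.
Overall: Ni²⁺(aq) + 2 Li(s) → Ni(s) + 2 Li⁺(aq)
Q = [Li⁺]^2 / ([Ni²⁺]); log Q = 1.296.
E = E° − (0.0592/n) log Q = +2.75 − (0.0592/2)(1.296) = +2.712 V.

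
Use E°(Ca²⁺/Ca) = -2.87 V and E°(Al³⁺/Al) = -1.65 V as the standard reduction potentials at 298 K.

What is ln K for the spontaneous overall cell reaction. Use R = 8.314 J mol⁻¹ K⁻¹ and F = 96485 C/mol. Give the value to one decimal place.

Cathode: Al³⁺/Al; anode: Ca²⁺/Ca. E°cell = (-1.65) − (-2.87) = +1.22 V, with n = 6.
ΔG° = −nFE° = −RT ln K, so ln K = nFE°/(RT) = (6)(96485)(+1.22) / ((8.314)(298)) = 285.065.

285.1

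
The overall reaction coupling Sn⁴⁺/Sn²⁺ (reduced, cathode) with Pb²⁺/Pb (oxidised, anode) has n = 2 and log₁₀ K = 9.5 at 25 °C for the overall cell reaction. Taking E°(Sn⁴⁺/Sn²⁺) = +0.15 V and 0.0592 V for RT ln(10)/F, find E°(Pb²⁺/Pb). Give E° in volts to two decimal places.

-0.13 V

E°cell = (0.0592/n)·log K = (0.0592/2)(9.5) = +0.281 V.
Since Sn⁴⁺/Sn²⁺ is the cathode and Pb²⁺/Pb the anode, E°cell = E°(Sn⁴⁺/Sn²⁺) − E°(Pb²⁺/Pb).
So E°(Pb²⁺/Pb) = E°(Sn⁴⁺/Sn²⁺) − E°cell = (+0.15) − (+0.281) = -0.13 V.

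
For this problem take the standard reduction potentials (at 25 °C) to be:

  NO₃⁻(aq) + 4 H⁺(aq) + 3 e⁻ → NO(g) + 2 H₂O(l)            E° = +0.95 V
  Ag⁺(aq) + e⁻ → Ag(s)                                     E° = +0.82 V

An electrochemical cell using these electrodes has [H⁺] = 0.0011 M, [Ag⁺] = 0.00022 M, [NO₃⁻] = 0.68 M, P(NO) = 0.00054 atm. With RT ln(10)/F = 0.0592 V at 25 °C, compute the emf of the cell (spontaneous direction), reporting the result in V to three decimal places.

NO₃⁻/NO is the cathode (higher E°), Ag⁺/Ag the anode: E°cell = +0.95 − (+0.82) = +0.13 V, n = 3.
Overall: NO₃⁻(aq) + 4 H⁺(aq) + 3 Ag(s) → NO(g) + 2 H₂O(l) + 3 Ag⁺(aq)
Q = P(NO)·[Ag⁺]^3 / ([NO₃⁻]·[H⁺]^4); log Q = -2.238.
E = E° − (0.0592/n) log Q = +0.13 − (0.0592/3)(-2.238) = +0.174 V.

+0.174 V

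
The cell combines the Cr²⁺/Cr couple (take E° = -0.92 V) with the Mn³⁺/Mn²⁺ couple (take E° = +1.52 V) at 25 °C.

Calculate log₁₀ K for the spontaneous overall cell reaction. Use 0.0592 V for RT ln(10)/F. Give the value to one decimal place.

Cathode: Mn³⁺/Mn²⁺; anode: Cr²⁺/Cr. E°cell = +2.44 V, n = 2.
log K = nE°cell / 0.0592 = (2)(+2.44) / 0.0592 = 82.4.

82.4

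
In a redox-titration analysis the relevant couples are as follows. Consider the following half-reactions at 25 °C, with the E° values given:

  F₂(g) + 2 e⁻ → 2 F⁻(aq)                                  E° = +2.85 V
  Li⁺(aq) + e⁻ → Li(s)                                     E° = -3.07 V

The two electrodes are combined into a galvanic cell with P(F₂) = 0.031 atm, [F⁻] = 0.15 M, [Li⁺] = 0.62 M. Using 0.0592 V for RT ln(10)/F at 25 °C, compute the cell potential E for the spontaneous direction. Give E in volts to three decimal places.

+5.936 V

F₂/F⁻ is the cathode (higher E°), Li⁺/Li the anode: E°cell = +2.85 − (-3.07) = +5.92 V, n = 2.
Overall: F₂(g) + 2 Li(s) → 2 F⁻(aq) + 2 Li⁺(aq)
Q = [F⁻]^2·[Li⁺]^2 / (P(F₂)); log Q = -0.554.
E = E° − (0.0592/n) log Q = +5.92 − (0.0592/2)(-0.554) = +5.936 V.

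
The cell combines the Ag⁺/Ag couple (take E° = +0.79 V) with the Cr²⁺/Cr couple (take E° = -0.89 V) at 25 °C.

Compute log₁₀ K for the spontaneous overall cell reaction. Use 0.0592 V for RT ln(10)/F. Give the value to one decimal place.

56.8

Cathode: Ag⁺/Ag; anode: Cr²⁺/Cr. E°cell = +1.68 V, n = 2.
log K = nE°cell / 0.0592 = (2)(+1.68) / 0.0592 = 56.8.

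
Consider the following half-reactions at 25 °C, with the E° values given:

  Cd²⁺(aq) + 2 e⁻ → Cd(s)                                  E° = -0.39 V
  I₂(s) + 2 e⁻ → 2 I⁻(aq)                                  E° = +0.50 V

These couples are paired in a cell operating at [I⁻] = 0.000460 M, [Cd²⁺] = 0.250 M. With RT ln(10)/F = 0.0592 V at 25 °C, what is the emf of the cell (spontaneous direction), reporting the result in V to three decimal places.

I₂/I⁻ is the cathode (higher E°), Cd²⁺/Cd the anode: E°cell = +0.50 − (-0.39) = +0.89 V, n = 2.
Overall: I₂(s) + Cd(s) → 2 I⁻(aq) + Cd²⁺(aq)
Q = [I⁻]^2·[Cd²⁺]; log Q = -7.277.
E = E° − (0.0592/n) log Q = +0.89 − (0.0592/2)(-7.277) = +1.105 V.

+1.105 V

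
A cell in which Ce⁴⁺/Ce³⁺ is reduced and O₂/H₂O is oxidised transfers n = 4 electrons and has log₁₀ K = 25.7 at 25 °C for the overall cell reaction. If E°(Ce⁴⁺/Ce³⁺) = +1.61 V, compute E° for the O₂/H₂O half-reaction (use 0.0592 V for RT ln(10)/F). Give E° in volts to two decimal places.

E°cell = (0.0592/n)·log K = (0.0592/4)(25.7) = +0.380 V.
Since Ce⁴⁺/Ce³⁺ is the cathode and O₂/H₂O the anode, E°cell = E°(Ce⁴⁺/Ce³⁺) − E°(O₂/H₂O).
So E°(O₂/H₂O) = E°(Ce⁴⁺/Ce³⁺) − E°cell = (+1.61) − (+0.380) = +1.23 V.

+1.23 V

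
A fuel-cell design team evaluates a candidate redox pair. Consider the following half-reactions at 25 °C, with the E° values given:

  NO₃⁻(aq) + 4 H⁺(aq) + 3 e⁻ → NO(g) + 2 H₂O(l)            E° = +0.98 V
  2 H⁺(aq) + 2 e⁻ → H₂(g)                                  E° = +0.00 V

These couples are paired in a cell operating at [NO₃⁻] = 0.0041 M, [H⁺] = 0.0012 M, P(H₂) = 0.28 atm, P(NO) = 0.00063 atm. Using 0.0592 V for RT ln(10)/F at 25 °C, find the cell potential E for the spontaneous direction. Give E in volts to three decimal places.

NO₃⁻/NO is the cathode (higher E°), H⁺/H₂ the anode: E°cell = +0.98 − (+0.00) = +0.98 V, n = 6.
Overall: 2 NO₃⁻(aq) + 2 H⁺(aq) + 3 H₂(g) → 2 NO(g) + 4 H₂O(l)
Q = P(NO)^2 / ([NO₃⁻]^2·[H⁺]^2·P(H₂)^3); log Q = 5.873.
E = E° − (0.0592/n) log Q = +0.98 − (0.0592/6)(5.873) = +0.922 V.

+0.922 V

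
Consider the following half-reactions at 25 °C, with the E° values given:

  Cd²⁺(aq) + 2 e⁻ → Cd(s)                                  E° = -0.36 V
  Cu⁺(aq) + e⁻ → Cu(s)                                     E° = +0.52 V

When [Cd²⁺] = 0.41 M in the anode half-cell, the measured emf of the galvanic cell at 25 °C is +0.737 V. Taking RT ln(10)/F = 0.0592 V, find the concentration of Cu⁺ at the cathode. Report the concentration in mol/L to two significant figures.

0.0025 M

Cu⁺/Cu is the cathode, Cd²⁺/Cd the anode: E°cell = +0.88 V, n = 2.
Overall reaction: 2 Cu⁺(aq) + Cd(s) → 2 Cu(s) + Cd²⁺(aq); Q = [Cd²⁺]^1/[Cu⁺]^2.
From E = E° − (0.0592/n) log Q: log Q = (E° − E)·n/0.0592 = (+0.88 − (+0.737))·2/0.0592 = 4.8311.
So 2·log[Cu⁺] = 1·log(0.41) − log Q = -0.3872 − (4.8311) = -5.2183; log[Cu⁺] = -5.2183 / 2 = -2.6092; [Cu⁺] = 10^(-2.6092) ≈ 0.0025 M.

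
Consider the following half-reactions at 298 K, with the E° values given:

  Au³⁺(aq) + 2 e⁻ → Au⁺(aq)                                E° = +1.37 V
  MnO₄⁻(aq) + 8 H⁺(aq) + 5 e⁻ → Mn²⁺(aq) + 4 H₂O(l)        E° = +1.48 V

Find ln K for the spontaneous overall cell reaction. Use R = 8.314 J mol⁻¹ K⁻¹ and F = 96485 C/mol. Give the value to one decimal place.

Cathode: MnO₄⁻/Mn²⁺; anode: Au³⁺/Au⁺. E°cell = (+1.48) − (+1.37) = +0.11 V, with n = 10.
ΔG° = −nFE° = −RT ln K, so ln K = nFE°/(RT) = (10)(96485)(+0.11) / ((8.314)(298)) = 42.838.

42.8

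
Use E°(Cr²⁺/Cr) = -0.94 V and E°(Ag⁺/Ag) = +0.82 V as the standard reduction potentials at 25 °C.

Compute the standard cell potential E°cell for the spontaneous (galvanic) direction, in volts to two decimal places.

The Ag⁺/Ag couple has the higher reduction potential, so it is the cathode; Cr²⁺/Cr is oxidised at the anode.
E°cell = E°(cathode) − E°(anode) = (+0.82) − (-0.94) = +1.76 V.

+1.76 V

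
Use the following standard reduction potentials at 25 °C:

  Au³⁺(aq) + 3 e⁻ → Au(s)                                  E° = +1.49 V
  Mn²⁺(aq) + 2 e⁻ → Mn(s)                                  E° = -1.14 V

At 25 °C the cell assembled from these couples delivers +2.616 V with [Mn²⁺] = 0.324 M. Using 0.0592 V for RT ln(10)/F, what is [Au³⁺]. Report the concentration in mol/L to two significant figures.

0.036 M

Au³⁺/Au is the cathode, Mn²⁺/Mn the anode: E°cell = +2.63 V, n = 6.
Overall reaction: 2 Au³⁺(aq) + 3 Mn(s) → 2 Au(s) + 3 Mn²⁺(aq); Q = [Mn²⁺]^3/[Au³⁺]^2.
From E = E° − (0.0592/n) log Q: log Q = (E° − E)·n/0.0592 = (+2.63 − (+2.616))·6/0.0592 = 1.4189.
So 2·log[Au³⁺] = 3·log(0.324) − log Q = -1.4684 − (1.4189) = -2.8873; log[Au³⁺] = -2.8873 / 2 = -1.4437; [Au³⁺] = 10^(-1.4437) ≈ 0.036 M.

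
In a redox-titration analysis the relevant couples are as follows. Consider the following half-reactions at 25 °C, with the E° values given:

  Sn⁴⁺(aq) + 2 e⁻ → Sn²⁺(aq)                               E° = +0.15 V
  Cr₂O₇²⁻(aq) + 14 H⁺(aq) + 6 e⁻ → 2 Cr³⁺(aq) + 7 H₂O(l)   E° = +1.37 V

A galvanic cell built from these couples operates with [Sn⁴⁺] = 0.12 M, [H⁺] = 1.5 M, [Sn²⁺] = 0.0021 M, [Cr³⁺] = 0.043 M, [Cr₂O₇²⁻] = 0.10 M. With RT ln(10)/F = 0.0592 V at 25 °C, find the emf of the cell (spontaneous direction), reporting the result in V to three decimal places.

+1.209 V

Cr₂O₇²⁻/Cr³⁺ is the cathode (higher E°), Sn⁴⁺/Sn²⁺ the anode: E°cell = +1.37 − (+0.15) = +1.22 V, n = 6.
Overall: Cr₂O₇²⁻(aq) + 14 H⁺(aq) + 3 Sn²⁺(aq) → 2 Cr³⁺(aq) + 7 H₂O(l) + 3 Sn⁴⁺(aq)
Q = [Cr³⁺]^2·[Sn⁴⁺]^3 / ([Cr₂O₇²⁻]·[H⁺]^14·[Sn²⁺]^3); log Q = 1.073.
E = E° − (0.0592/n) log Q = +1.22 − (0.0592/6)(1.073) = +1.209 V.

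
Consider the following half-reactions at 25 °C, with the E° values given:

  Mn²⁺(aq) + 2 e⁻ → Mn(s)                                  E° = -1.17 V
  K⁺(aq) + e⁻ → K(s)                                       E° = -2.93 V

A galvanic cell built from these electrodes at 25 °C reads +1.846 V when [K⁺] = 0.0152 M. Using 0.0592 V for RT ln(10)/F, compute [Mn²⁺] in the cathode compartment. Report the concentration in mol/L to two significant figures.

0.19 M

Mn²⁺/Mn is the cathode, K⁺/K the anode: E°cell = +1.76 V, n = 2.
Overall reaction: Mn²⁺(aq) + 2 K(s) → Mn(s) + 2 K⁺(aq); Q = [K⁺]^2/[Mn²⁺]^1.
From E = E° − (0.0592/n) log Q: log Q = (E° − E)·n/0.0592 = (+1.76 − (+1.846))·2/0.0592 = -2.9054.
So 1·log[Mn²⁺] = 2·log(0.0152) − log Q = -3.6363 − (-2.9054) = -0.7309; [Mn²⁺] = 10^(-0.7309) ≈ 0.19 M.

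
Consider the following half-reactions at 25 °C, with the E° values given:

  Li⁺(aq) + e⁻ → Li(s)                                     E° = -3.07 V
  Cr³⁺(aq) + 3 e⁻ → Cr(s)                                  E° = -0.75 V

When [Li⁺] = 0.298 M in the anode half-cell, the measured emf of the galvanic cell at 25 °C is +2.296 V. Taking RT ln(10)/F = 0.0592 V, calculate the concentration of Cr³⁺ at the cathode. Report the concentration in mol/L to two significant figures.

Cr³⁺/Cr is the cathode, Li⁺/Li the anode: E°cell = +2.32 V, n = 3.
Overall reaction: Cr³⁺(aq) + 3 Li(s) → Cr(s) + 3 Li⁺(aq); Q = [Li⁺]^3/[Cr³⁺]^1.
From E = E° − (0.0592/n) log Q: log Q = (E° − E)·n/0.0592 = (+2.32 − (+2.296))·3/0.0592 = 1.2162.
So 1·log[Cr³⁺] = 3·log(0.298) − log Q = -1.5774 − (1.2162) = -2.7936; [Cr³⁺] = 10^(-2.7936) ≈ 0.0016 M.

0.0016 M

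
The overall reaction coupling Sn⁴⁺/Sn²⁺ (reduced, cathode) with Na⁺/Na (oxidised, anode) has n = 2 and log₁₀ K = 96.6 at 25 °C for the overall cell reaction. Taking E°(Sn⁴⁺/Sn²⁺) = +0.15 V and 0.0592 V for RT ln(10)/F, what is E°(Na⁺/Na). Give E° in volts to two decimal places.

E°cell = (0.0592/n)·log K = (0.0592/2)(96.6) = +2.859 V.
Since Sn⁴⁺/Sn²⁺ is the cathode and Na⁺/Na the anode, E°cell = E°(Sn⁴⁺/Sn²⁺) − E°(Na⁺/Na).
So E°(Na⁺/Na) = E°(Sn⁴⁺/Sn²⁺) − E°cell = (+0.15) − (+2.859) = -2.71 V.

-2.71 V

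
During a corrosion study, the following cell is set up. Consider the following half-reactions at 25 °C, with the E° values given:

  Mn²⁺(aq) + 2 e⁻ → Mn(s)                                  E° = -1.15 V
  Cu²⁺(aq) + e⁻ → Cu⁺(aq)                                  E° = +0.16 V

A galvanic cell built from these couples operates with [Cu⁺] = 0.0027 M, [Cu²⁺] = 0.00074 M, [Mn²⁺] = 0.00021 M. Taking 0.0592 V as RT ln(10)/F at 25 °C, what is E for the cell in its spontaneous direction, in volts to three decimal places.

Cu²⁺/Cu⁺ is the cathode (higher E°), Mn²⁺/Mn the anode: E°cell = +0.16 − (-1.15) = +1.31 V, n = 2.
Overall: 2 Cu²⁺(aq) + Mn(s) → 2 Cu⁺(aq) + Mn²⁺(aq)
Q = [Cu⁺]^2·[Mn²⁺] / ([Cu²⁺]^2); log Q = -2.554.
E = E° − (0.0592/n) log Q = +1.31 − (0.0592/2)(-2.554) = +1.386 V.

+1.386 V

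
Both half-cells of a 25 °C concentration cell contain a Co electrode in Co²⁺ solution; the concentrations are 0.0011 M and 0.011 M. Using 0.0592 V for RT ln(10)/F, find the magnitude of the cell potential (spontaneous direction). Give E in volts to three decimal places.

+0.030 V

For a concentration cell E°cell = 0. The 0.011 M side is the cathode (reduction is favoured where [Co²⁺] is higher).
With n = 2, E = −(0.0592/2) log([Co²⁺]ₐₙ/[Co²⁺]꜀ₐₜ) = −(0.0592/2) log(0.0011/0.011) = −(0.0592/2)(-1.000) = +0.030 V.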